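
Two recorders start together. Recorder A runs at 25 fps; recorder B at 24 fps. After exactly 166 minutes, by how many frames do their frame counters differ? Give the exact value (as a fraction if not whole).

166 min = 9960 s.
A emits 25 × 9960 = 249000 frames; B emits 24 × 9960 = 239040.
Difference = 9960 frames; B is behind A.

9960 frames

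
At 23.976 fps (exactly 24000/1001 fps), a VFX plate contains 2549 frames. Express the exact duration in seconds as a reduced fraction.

Running time = 2549 ÷ (24000/1001) = 2549 × 1001/24000 = 2551549/24000 s.

2551549/24000 seconds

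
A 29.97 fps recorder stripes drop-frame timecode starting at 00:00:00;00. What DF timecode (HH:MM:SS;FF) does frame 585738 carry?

05:25:44;04

Each 10-minute DF block holds 10 × 60 × 30 − 9 × 2 = 17982 frames. 585738 ÷ 17982 → 32 full blocks, remainder 10314.
Within the partial block the first minute is 1800 frames and each further minute 1798, so 5 further minute boundaries passed. Total skipped labels = 18 × 32 + 2 × 5 = 586.
Non-drop label index = 585738 + 586 = 586324; at 30 labels/s that is 05:25:44:04, i.e. DF 05:25:44;04.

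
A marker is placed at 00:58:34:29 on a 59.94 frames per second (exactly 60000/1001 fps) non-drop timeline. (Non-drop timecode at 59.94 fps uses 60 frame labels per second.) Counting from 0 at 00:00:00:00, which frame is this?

frame 210869

Total seconds to the label: (0 × 3600 + 58 × 60 + 34) = 3514.
Frame index = 3514 × 60 + 29 = 210869.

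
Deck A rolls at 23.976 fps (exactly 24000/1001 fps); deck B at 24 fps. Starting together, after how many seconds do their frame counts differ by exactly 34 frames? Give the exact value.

17017/12 seconds

The gap grows by |24 − 24000/1001| = 24/1001 frames per second.
Time for a 34-frame gap: 34 ÷ (24/1001) = 17017/12 s.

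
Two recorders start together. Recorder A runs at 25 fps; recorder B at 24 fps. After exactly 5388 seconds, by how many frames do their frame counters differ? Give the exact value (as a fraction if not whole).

A emits 25 × 5388 = 134700 frames; B emits 24 × 5388 = 129312.
Difference = 5388 frames; B is behind A.

5388 frames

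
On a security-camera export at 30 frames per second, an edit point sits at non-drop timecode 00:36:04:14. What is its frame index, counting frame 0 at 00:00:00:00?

Total seconds to the label: (0 × 3600 + 36 × 60 + 4) = 2164.
Frame index = 2164 × 30 + 14 = 64934.

64934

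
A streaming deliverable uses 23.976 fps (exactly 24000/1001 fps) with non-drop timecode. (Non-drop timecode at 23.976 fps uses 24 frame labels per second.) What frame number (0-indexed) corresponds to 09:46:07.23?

Total seconds to the label: (9 × 3600 + 46 × 60 + 7) = 35167.
Frame index = 35167 × 24 + 23 = 844031.

frame 844031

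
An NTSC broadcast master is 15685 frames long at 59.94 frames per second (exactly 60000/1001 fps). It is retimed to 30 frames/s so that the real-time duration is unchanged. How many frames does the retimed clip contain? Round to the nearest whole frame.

7850 frames

Frames at target rate = 15685 × (30) / (60000/1001) = 3140137/400 ≈ 7850.342.
Nearest whole frame: 7850.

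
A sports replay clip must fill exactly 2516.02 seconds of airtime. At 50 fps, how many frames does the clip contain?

Frames = 2516.02 × 50 = 125801.

125801 frames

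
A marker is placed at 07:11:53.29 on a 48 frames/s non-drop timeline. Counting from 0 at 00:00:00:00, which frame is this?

frame 1243853

Total seconds to the label: (7 × 3600 + 11 × 60 + 53) = 25913.
Frame index = 25913 × 48 + 29 = 1243853.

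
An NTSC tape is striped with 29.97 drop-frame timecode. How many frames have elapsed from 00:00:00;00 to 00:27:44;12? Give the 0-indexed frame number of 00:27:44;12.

49882

Complete 10-minute blocks: 2, each 17982 frames → 35964.
Remaining 7 whole minutes in the current block: 1800 + 6 × 1798 = 12588 frames.
Within the current minute: 44 × 30 + 12 − 2 = 1330 (labels ;00/;01 skipped at this minute). Total = 35964 + 12588 + 1330 = 49882.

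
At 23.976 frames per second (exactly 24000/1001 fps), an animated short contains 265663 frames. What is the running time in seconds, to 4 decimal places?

11080.3610 seconds

Running time = 265663 × 1001/24000 = 265928663/24000 s ≈ 11080.3610 s.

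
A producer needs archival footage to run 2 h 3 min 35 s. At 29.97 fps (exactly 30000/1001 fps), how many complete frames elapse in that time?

222227 frames

2 h 3 min 35 s = 7415 s.
Frames = 7415 × 30000/1001 = 222450000/1001 ≈ 222227.7722.
Complete frames: 222227.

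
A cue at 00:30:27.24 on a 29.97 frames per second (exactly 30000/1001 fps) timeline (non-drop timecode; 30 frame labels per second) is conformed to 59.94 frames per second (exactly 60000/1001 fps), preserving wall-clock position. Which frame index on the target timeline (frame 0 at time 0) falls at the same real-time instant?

frame 109668

Source frame index: (0×3600 + 30×60 + 27) × 30 + 24 = 54834.
Real time: 54834 / (30000/1001) = 9148139/5000 s.
Target frame: (9148139/5000) × (60000/1001) = 109668.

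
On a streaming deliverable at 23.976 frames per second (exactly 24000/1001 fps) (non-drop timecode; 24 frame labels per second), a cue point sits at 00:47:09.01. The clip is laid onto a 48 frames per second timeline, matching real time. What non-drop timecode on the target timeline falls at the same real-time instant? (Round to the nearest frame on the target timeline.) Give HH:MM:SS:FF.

00:47:11:42

Source frame index: (0×3600 + 47×60 + 9) × 24 + 1 = 67897.
Real time: 67897 / (24000/1001) = 67964897/24000 s.
Target frame: (67964897/24000) × (48) = 67964897/500 ≈ 135929.794 → 135930.
At 48 labels/s: frame 135930 → 00:47:11:42.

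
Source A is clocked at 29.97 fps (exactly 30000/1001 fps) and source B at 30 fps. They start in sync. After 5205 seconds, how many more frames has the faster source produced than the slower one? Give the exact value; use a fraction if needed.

156150/1001 frames

A emits 30000/1001 × 5205 = 156150000/1001 frames; B emits 30 × 5205 = 156150.
Difference = 156150/1001 frames (≈ 155.9940); B is ahead of A.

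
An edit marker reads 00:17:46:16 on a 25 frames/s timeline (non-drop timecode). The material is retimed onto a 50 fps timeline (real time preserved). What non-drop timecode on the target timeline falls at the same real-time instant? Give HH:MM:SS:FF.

00:17:46:32

Source frame index: (0×3600 + 17×60 + 46) × 25 + 16 = 26666.
Real time: 26666 / (25) = 26666/25 s.
Target frame: (26666/25) × (50) = 53332.
At 50 labels/s: frame 53332 → 00:17:46:32.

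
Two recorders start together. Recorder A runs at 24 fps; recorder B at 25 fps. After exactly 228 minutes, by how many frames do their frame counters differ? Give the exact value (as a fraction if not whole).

13680 frames

228 min = 13680 s.
A emits 24 × 13680 = 328320 frames; B emits 25 × 13680 = 342000.
Difference = 13680 frames; B is ahead of A.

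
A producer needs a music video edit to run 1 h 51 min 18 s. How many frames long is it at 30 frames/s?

1 h 51 min 18 s = 6678 s.
Frames = 6678 × 30 = 200340.

200340 frames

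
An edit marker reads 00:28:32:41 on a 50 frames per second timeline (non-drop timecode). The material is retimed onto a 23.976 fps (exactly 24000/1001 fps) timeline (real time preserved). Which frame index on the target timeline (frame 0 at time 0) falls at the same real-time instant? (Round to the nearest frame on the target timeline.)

Source frame index: (0×3600 + 28×60 + 32) × 50 + 41 = 85641.
Real time: 85641 / (50) = 85641/50 s.
Target frame: (85641/50) × (24000/1001) = 41107680/1001 ≈ 41066.613 → 41067.

frame 41067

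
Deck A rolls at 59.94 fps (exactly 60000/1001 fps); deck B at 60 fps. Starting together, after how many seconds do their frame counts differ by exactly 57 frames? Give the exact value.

950.95 seconds

The gap grows by |60 − 60000/1001| = 60/1001 frames per second.
Time for a 57-frame gap: 57 ÷ (60/1001) = 950.95 s.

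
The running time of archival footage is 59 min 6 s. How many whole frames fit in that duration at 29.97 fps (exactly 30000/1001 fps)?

59 min 6 s = 3546 s.
Frames = 3546 × 30000/1001 = 106380000/1001 ≈ 106273.7263.
Complete frames: 106273.

106273 frames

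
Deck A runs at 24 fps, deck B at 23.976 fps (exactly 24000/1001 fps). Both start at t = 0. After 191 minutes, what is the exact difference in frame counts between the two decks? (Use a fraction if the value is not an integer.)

275040/1001 frames

191 min = 11460 s.
A emits 24 × 11460 = 275040 frames; B emits 24000/1001 × 11460 = 275040000/1001.
Difference = 275040/1001 frames (≈ 274.7652); B is behind A.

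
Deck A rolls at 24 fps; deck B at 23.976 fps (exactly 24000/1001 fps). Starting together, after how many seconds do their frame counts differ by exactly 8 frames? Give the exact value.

The gap grows by |24000/1001 − 24| = 24/1001 frames per second.
Time for a 8-frame gap: 8 ÷ (24/1001) = 1001/3 s.

1001/3 seconds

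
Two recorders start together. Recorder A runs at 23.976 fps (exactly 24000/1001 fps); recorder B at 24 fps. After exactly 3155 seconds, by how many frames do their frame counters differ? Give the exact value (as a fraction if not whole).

75720/1001 frames

A emits 24000/1001 × 3155 = 75720000/1001 frames; B emits 24 × 3155 = 75720.
Difference = 75720/1001 frames (≈ 75.6444); B is ahead of A.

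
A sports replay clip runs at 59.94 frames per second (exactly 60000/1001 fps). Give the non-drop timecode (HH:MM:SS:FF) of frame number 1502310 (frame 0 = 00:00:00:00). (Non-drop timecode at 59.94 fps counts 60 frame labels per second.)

06:57:18:30

1502310 ÷ 60 = 25038 full seconds, remainder 30 frames.
25038 s = 6 h 57 min 18 s.
Timecode: 06:57:18:30.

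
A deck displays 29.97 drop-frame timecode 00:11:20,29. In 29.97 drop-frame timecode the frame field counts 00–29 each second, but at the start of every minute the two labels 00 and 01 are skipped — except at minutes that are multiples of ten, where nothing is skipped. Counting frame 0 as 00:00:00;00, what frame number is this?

20409

As if non-drop at 30 labels/s: (0 × 3600 + 11 × 60 + 20) × 30 + 29 = 20429.
Minute boundaries passed: 11; those not divisible by 10: 11 − 1 = 10; dropped labels = 2 × 10 = 20.
Actual frame index = 20429 − 20 = 20409.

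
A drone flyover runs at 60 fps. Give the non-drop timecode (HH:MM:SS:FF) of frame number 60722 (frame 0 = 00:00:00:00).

00:16:52:02

60722 ÷ 60 = 1012 full seconds, remainder 2 frames.
1012 s = 0 h 16 min 52 s.
Timecode: 00:16:52:02.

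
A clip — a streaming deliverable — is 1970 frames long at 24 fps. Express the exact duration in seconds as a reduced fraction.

985/12 seconds

Running time = 1970 ÷ (24) = 1970 × 1/24 = 985/12 s.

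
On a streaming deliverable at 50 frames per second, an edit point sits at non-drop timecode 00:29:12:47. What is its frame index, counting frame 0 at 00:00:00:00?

Total seconds to the label: (0 × 3600 + 29 × 60 + 12) = 1752.
Frame index = 1752 × 50 + 47 = 87647.

87647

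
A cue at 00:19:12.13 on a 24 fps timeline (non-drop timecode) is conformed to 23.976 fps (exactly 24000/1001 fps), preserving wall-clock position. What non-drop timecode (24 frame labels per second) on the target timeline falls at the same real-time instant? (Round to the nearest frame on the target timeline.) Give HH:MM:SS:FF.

Source frame index: (0×3600 + 19×60 + 12) × 24 + 13 = 27661.
Real time: 27661 / (24) = 27661/24 s.
Target frame: (27661/24) × (24000/1001) = 27661000/1001 ≈ 27633.367 → 27633.
At 24 labels/s: frame 27633 → 00:19:11:09.

00:19:11:09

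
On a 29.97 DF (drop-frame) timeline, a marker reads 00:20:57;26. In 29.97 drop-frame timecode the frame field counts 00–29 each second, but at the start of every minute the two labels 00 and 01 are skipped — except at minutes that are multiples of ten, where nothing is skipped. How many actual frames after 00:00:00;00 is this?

37700

Complete 10-minute blocks: 2, each 17982 frames → 35964.
Remaining 0 whole minutes in the current block: 0 frames.
Within the current minute: 57 × 30 + 26 = 1736. Total = 35964 + 0 + 1736 = 37700.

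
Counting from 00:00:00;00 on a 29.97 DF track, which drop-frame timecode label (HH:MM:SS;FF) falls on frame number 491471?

04:33:18;23

Ten DF minutes hold 17982 frames, so frame 491471 lies in block 27 (frames 485514–503495) with 5957 frames into that block.
The block's first minute is 1800 frames and the rest 1798 each; 5957 frames reaches minute 3, so 27 × 18 + 3 × 2 = 492 labels have been skipped so far.
Adding those back, label number 491471 + 492 = 491963 at 30 labels/s is 16398 s + 23 f = 4 h 33 min 18 s frame 23, i.e. 04:33:18;23.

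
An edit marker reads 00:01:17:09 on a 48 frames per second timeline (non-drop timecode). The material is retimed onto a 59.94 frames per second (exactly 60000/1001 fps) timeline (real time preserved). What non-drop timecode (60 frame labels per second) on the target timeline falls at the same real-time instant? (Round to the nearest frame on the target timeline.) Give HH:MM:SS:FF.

Source frame index: (0×3600 + 1×60 + 17) × 48 + 9 = 3705.
Real time: 3705 / (48) = 1235/16 s.
Target frame: (1235/16) × (60000/1001) = 356250/77 ≈ 4626.623 → 4627.
At 60 labels/s: frame 4627 → 00:01:17:07.

00:01:17:07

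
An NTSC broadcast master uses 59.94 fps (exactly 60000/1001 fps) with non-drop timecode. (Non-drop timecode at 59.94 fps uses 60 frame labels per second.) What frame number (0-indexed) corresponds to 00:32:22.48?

frame 116568

Total seconds to the label: (0 × 3600 + 32 × 60 + 22) = 1942.
Frame index = 1942 × 60 + 48 = 116568.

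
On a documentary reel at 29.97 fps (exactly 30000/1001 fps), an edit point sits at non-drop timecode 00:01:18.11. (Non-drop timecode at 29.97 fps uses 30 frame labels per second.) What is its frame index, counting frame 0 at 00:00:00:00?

Total seconds to the label: (0 × 3600 + 1 × 60 + 18) = 78.
Frame index = 78 × 30 + 11 = 2351.

frame 2351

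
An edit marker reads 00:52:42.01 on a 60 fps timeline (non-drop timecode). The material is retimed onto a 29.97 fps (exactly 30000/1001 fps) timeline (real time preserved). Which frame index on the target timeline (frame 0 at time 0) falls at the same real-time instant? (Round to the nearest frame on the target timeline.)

frame 94766

Source frame index: (0×3600 + 52×60 + 42) × 60 + 1 = 189721.
Real time: 189721 / (60) = 189721/60 s.
Target frame: (189721/60) × (30000/1001) = 13551500/143 ≈ 94765.734 → 94766.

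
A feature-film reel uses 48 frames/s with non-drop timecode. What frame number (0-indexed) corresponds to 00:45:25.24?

130824

Total seconds to the label: (0 × 3600 + 45 × 60 + 25) = 2725.
Frame index = 2725 × 48 + 24 = 130824.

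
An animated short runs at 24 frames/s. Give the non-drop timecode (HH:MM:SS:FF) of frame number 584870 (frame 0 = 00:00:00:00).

584870 ÷ 24 = 24369 full seconds, remainder 14 frames.
24369 s = 6 h 46 min 9 s.
Timecode: 06:46:09:14.

06:46:09:14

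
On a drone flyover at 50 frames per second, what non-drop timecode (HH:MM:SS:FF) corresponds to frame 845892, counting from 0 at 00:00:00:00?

845892 ÷ 50 = 16917 full seconds, remainder 42 frames.
16917 s = 4 h 41 min 57 s.
Timecode: 04:41:57:42.

04:41:57:42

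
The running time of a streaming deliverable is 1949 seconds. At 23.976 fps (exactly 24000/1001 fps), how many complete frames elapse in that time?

46729 frames

Frames = 1949 × 24000/1001 = 46776000/1001 ≈ 46729.2707.
Complete frames: 46729.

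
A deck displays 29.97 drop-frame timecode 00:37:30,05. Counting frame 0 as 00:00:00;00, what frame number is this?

Complete 10-minute blocks: 3, each 17982 frames → 53946.
Remaining 7 whole minutes in the current block: 1800 + 6 × 1798 = 12588 frames.
Within the current minute: 30 × 30 + 5 − 2 = 903 (labels ;00/;01 skipped at this minute). Total = 53946 + 12588 + 903 = 67437.

67437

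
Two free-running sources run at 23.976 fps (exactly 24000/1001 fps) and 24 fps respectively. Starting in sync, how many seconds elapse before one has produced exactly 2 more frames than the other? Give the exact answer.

The gap grows by |24 − 24000/1001| = 24/1001 frames per second.
Time for a 2-frame gap: 2 ÷ (24/1001) = 1001/12 s.

1001/12 seconds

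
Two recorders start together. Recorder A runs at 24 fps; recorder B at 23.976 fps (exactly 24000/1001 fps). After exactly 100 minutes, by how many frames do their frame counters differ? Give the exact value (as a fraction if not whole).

100 min = 6000 s.
A emits 24 × 6000 = 144000 frames; B emits 24000/1001 × 6000 = 144000000/1001.
Difference = 144000/1001 frames (≈ 143.8561); B is behind A.

144000/1001 frames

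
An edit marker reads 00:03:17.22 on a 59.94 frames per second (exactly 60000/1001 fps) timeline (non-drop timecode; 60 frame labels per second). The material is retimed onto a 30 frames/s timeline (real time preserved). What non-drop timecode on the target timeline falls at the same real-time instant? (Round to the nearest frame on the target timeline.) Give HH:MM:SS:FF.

Source frame index: (0×3600 + 3×60 + 17) × 60 + 22 = 11842.
Real time: 11842 / (60000/1001) = 5926921/30000 s.
Target frame: (5926921/30000) × (30) = 5926921/1000 ≈ 5926.921 → 5927.
At 30 labels/s: frame 5927 → 00:03:17:17.

00:03:17:17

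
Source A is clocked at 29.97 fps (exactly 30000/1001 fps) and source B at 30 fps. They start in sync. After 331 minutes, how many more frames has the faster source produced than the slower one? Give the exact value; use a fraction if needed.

331 min = 19860 s.
A emits 30000/1001 × 19860 = 595800000/1001 frames; B emits 30 × 19860 = 595800.
Difference = 595800/1001 frames (≈ 595.2048); B is ahead of A.

595800/1001 frames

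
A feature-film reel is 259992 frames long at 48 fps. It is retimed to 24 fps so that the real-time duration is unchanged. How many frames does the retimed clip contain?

Frames at target rate = 259992 × (24) / (48) = 129996.

129996 frames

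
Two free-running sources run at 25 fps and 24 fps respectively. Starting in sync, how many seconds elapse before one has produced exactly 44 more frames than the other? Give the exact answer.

The gap grows by |24 − 25| = 1 frame per second.
Time for a 44-frame gap: 44 ÷ (1) = 44 s.

44 seconds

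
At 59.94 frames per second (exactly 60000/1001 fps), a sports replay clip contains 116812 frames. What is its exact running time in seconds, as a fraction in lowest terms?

29232203/15000 seconds

Running time = 116812 ÷ (60000/1001) = 116812 × 1001/60000 = 29232203/15000 s.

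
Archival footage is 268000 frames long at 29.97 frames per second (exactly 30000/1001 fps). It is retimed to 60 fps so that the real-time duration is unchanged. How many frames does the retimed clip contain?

Target frames = source frames × (target rate / source rate) = 268000 × (60)/(30000/1001) = 268000 × 1001/500 = 536536.

536536 frames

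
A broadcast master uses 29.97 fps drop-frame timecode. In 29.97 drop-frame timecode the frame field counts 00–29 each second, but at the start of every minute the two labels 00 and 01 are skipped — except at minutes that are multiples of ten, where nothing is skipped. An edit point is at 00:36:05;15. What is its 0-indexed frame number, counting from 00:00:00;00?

64899

As if non-drop at 30 labels/s: (0 × 3600 + 36 × 60 + 5) × 30 + 15 = 64965.
Minute boundaries passed: 36; those not divisible by 10: 36 − 3 = 33; dropped labels = 2 × 33 = 66.
Actual frame index = 64965 − 66 = 64899.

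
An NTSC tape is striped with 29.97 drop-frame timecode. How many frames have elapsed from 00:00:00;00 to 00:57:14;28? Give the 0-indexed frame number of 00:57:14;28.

Complete 10-minute blocks: 5, each 17982 frames → 89910.
Remaining 7 whole minutes in the current block: 1800 + 6 × 1798 = 12588 frames.
Within the current minute: 14 × 30 + 28 − 2 = 446 (labels ;00/;01 skipped at this minute). Total = 89910 + 12588 + 446 = 102944.

102944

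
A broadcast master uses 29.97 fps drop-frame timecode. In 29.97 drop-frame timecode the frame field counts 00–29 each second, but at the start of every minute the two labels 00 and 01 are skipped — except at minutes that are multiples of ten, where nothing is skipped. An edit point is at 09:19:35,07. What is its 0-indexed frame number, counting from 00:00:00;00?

As if non-drop at 30 labels/s: (9 × 3600 + 19 × 60 + 35) × 30 + 7 = 1007257.
Minute boundaries passed: 559; those not divisible by 10: 559 − 55 = 504; dropped labels = 2 × 504 = 1008.
Actual frame index = 1007257 − 1008 = 1006249.

1006249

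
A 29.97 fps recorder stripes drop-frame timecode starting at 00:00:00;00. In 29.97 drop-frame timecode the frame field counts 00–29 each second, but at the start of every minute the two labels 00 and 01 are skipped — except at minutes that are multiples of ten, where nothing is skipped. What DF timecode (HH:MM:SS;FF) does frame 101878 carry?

Each 10-minute DF block holds 10 × 60 × 30 − 9 × 2 = 17982 frames. 101878 ÷ 17982 → 5 full blocks, remainder 11968.
Within the partial block the first minute is 1800 frames and each further minute 1798, so 6 further minute boundaries passed. Total skipped labels = 18 × 5 + 2 × 6 = 102.
Non-drop label index = 101878 + 102 = 101980; at 30 labels/s that is 00:56:39:10, i.e. DF 00:56:39;10.

00:56:39;10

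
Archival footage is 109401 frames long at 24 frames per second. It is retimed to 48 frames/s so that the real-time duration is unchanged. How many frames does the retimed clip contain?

Frames at target rate = 109401 × (48) / (24) = 218802.

218802 frames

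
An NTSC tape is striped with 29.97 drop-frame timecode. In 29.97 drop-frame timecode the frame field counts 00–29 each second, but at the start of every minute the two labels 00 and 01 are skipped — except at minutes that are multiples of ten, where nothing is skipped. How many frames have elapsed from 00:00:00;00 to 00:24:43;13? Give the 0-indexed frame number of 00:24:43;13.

Complete 10-minute blocks: 2, each 17982 frames → 35964.
Remaining 4 whole minutes in the current block: 1800 + 3 × 1798 = 7194 frames.
Within the current minute: 43 × 30 + 13 − 2 = 1301 (labels ;00/;01 skipped at this minute). Total = 35964 + 7194 + 1301 = 44459.

44459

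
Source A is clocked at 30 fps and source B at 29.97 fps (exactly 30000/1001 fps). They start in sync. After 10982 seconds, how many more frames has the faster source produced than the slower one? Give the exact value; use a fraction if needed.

329460/1001 frames

A emits 30 × 10982 = 329460 frames; B emits 30000/1001 × 10982 = 329460000/1001.
Difference = 329460/1001 frames (≈ 329.1309); B is behind A.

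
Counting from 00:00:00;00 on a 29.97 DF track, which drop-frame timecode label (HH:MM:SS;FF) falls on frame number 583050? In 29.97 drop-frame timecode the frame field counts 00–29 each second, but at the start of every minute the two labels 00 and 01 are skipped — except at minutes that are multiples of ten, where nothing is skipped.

05:24:14;14

Each 10-minute DF block holds 10 × 60 × 30 − 9 × 2 = 17982 frames. 583050 ÷ 17982 → 32 full blocks, remainder 7626.
Within the partial block the first minute is 1800 frames and each further minute 1798, so 4 further minute boundaries passed. Total skipped labels = 18 × 32 + 2 × 4 = 584.
Non-drop label index = 583050 + 584 = 583634; at 30 labels/s that is 05:24:14:14, i.e. DF 05:24:14;14.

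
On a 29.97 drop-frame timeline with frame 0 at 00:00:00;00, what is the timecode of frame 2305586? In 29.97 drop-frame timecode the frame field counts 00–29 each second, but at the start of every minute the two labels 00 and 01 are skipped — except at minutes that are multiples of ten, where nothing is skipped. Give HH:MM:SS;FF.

21:22:09;24

Ten DF minutes hold 17982 frames, so frame 2305586 lies in block 128 (frames 2301696–2319677) with 3890 frames into that block.
The block's first minute is 1800 frames and the rest 1798 each; 3890 frames reaches minute 2, so 128 × 18 + 2 × 2 = 2308 labels have been skipped so far.
Adding those back, label number 2305586 + 2308 = 2307894 at 30 labels/s is 76929 s + 24 f = 21 h 22 min 9 s frame 24, i.e. 21:22:09;24.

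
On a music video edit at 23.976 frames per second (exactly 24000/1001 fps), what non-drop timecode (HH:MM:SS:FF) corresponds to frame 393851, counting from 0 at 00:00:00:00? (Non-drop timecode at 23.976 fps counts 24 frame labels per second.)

393851 ÷ 24 = 16410 full seconds, remainder 11 frames.
16410 s = 4 h 33 min 30 s.
Timecode: 04:33:30:11.

04:33:30:11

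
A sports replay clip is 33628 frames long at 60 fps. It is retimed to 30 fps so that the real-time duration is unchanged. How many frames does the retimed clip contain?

Target frames = source frames × (target rate / source rate) = 33628 × (30)/(60) = 33628 × 1/2 = 16814.

16814 frames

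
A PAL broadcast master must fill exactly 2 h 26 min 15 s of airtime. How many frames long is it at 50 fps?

438750 frames

2 h 26 min 15 s = 8775 s.
Frames = 8775 × 50 = 438750.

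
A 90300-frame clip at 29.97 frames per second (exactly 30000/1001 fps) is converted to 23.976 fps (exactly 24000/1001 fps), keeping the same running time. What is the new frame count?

Target frames = source frames × (target rate / source rate) = 90300 × (24000/1001)/(30000/1001) = 90300 × 4/5 = 72240.

72240 frames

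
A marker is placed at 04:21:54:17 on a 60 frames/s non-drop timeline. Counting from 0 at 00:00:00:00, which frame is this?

942857

Total seconds to the label: (4 × 3600 + 21 × 60 + 54) = 15714.
Frame index = 15714 × 60 + 17 = 942857.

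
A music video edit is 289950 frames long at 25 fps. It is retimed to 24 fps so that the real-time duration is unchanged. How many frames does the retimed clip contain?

Target frames = source frames × (target rate / source rate) = 289950 × (24)/(25) = 289950 × 24/25 = 278352.

278352 frames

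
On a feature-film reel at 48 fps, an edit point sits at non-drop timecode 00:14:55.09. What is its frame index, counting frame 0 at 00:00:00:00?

frame 42969

Total seconds to the label: (0 × 3600 + 14 × 60 + 55) = 895.
Frame index = 895 × 48 + 9 = 42969.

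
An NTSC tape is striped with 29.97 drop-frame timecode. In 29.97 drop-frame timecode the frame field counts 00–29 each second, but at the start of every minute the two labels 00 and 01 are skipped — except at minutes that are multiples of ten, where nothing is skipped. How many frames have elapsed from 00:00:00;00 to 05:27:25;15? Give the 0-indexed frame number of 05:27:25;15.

As if non-drop at 30 labels/s: (5 × 3600 + 27 × 60 + 25) × 30 + 15 = 589365.
Minute boundaries passed: 327; those not divisible by 10: 327 − 32 = 295; dropped labels = 2 × 295 = 590.
Actual frame index = 589365 − 590 = 588775.

588775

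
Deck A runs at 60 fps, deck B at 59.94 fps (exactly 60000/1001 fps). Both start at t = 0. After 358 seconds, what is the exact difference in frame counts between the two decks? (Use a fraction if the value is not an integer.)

21480/1001 frames

A emits 60 × 358 = 21480 frames; B emits 60000/1001 × 358 = 21480000/1001.
Difference = 21480/1001 frames (≈ 21.4585); B is behind A.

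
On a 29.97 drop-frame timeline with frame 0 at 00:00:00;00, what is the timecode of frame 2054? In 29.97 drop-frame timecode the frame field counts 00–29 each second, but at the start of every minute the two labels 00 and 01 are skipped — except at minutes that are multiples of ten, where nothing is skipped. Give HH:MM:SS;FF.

00:01:08;16

Ten DF minutes hold 17982 frames, so frame 2054 lies in block 0 (frames 0–17981) with 2054 frames into that block.
The block's first minute is 1800 frames and the rest 1798 each; 2054 frames reaches minute 1, so 0 × 18 + 1 × 2 = 2 labels have been skipped so far.
Adding those back, label number 2054 + 2 = 2056 at 30 labels/s is 68 s + 16 f = 0 h 1 min 8 s frame 16, i.e. 00:01:08;16.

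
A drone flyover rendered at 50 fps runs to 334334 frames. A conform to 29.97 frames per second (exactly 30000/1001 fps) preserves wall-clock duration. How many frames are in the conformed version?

Target frames = source frames × (target rate / source rate) = 334334 × (30000/1001)/(50) = 334334 × 600/1001 = 200400.

200400 frames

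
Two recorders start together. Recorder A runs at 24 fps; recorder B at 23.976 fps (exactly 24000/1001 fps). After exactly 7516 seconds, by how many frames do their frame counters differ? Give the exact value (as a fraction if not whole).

A emits 24 × 7516 = 180384 frames; B emits 24000/1001 × 7516 = 180384000/1001.
Difference = 180384/1001 frames (≈ 180.2038); B is behind A.

180384/1001 frames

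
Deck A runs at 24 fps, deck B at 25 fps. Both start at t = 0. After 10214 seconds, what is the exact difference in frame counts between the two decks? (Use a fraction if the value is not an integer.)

A emits 24 × 10214 = 245136 frames; B emits 25 × 10214 = 255350.
Difference = 10214 frames; B is ahead of A.

10214 frames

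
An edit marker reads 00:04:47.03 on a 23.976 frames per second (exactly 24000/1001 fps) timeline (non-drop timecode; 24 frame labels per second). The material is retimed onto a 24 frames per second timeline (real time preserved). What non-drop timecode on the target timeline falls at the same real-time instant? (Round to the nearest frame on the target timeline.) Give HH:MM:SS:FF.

00:04:47:10

Source frame index: (0×3600 + 4×60 + 47) × 24 + 3 = 6891.
Real time: 6891 / (24000/1001) = 2299297/8000 s.
Target frame: (2299297/8000) × (24) = 6897891/1000 ≈ 6897.891 → 6898.
At 24 labels/s: frame 6898 → 00:04:47:10.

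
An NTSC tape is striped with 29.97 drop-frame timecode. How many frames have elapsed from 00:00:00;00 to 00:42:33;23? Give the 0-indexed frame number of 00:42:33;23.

Complete 10-minute blocks: 4, each 17982 frames → 71928.
Remaining 2 whole minutes in the current block: 1800 + 1 × 1798 = 3598 frames.
Within the current minute: 33 × 30 + 23 − 2 = 1011 (labels ;00/;01 skipped at this minute). Total = 71928 + 3598 + 1011 = 76537.

76537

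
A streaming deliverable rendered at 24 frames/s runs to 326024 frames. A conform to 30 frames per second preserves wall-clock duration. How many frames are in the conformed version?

Target frames = source frames × (target rate / source rate) = 326024 × (30)/(24) = 326024 × 5/4 = 407530.

407530 frames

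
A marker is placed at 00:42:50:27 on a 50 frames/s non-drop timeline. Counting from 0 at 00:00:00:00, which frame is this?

128527

Total seconds to the label: (0 × 3600 + 42 × 60 + 50) = 2570.
Frame index = 2570 × 50 + 27 = 128527.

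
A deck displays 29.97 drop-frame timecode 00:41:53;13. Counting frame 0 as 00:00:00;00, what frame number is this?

75329

As if non-drop at 30 labels/s: (0 × 3600 + 41 × 60 + 53) × 30 + 13 = 75403.
Minute boundaries passed: 41; those not divisible by 10: 41 − 4 = 37; dropped labels = 2 × 37 = 74.
Actual frame index = 75403 − 74 = 75329.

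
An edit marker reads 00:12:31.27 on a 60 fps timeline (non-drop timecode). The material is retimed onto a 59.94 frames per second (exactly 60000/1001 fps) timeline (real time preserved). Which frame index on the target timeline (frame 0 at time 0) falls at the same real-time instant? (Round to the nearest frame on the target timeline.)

frame 45042

Source frame index: (0×3600 + 12×60 + 31) × 60 + 27 = 45087.
Real time: 45087 / (60) = 15029/20 s.
Target frame: (15029/20) × (60000/1001) = 6441000/143 ≈ 45041.958 → 45042.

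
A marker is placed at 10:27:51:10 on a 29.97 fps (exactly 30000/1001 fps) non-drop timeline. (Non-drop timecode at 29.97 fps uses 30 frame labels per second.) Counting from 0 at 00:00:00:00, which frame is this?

frame 1130140

Total seconds to the label: (10 × 3600 + 27 × 60 + 51) = 37671.
Frame index = 37671 × 30 + 10 = 1130140.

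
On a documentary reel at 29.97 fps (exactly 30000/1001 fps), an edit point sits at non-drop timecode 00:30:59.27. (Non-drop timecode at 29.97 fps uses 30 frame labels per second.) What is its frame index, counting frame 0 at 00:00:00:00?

frame 55797

Total seconds to the label: (0 × 3600 + 30 × 60 + 59) = 1859.
Frame index = 1859 × 30 + 27 = 55797.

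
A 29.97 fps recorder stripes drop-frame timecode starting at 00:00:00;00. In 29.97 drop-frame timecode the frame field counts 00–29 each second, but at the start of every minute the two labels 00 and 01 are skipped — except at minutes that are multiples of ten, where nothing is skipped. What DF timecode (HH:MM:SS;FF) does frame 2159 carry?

00:01:12;01

Ten DF minutes hold 17982 frames, so frame 2159 lies in block 0 (frames 0–17981) with 2159 frames into that block.
The block's first minute is 1800 frames and the rest 1798 each; 2159 frames reaches minute 1, so 0 × 18 + 1 × 2 = 2 labels have been skipped so far.
Adding those back, label number 2159 + 2 = 2161 at 30 labels/s is 72 s + 1 f = 0 h 1 min 12 s frame 1, i.e. 00:01:12;01.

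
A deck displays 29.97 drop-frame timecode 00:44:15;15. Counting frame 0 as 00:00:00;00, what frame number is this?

Complete 10-minute blocks: 4, each 17982 frames → 71928.
Remaining 4 whole minutes in the current block: 1800 + 3 × 1798 = 7194 frames.
Within the current minute: 15 × 30 + 15 − 2 = 463 (labels ;00/;01 skipped at this minute). Total = 71928 + 7194 + 463 = 79585.

79585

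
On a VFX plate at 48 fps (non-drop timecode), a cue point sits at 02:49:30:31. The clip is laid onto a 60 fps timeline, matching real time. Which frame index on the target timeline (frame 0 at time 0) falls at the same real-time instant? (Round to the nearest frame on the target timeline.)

frame 610239

Source frame index: (2×3600 + 49×60 + 30) × 48 + 31 = 488191.
Real time: 488191 / (48) = 488191/48 s.
Target frame: (488191/48) × (60) = 2440955/4 ≈ 610238.750 → 610239.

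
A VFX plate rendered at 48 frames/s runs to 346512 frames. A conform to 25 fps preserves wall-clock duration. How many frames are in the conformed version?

Target frames = source frames × (target rate / source rate) = 346512 × (25)/(48) = 346512 × 25/48 = 180475.

180475 frames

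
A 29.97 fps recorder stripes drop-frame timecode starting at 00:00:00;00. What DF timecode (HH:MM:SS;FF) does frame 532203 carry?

Ten DF minutes hold 17982 frames, so frame 532203 lies in block 29 (frames 521478–539459) with 10725 frames into that block.
The block's first minute is 1800 frames and the rest 1798 each; 10725 frames reaches minute 5, so 29 × 18 + 5 × 2 = 532 labels have been skipped so far.
Adding those back, label number 532203 + 532 = 532735 at 30 labels/s is 17757 s + 25 f = 4 h 55 min 57 s frame 25, i.e. 04:55:57;25.

04:55:57;25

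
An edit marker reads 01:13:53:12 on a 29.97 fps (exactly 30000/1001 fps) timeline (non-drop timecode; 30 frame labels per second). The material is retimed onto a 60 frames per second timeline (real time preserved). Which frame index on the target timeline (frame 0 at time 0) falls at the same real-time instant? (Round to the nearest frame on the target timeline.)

frame 266270

Source frame index: (1×3600 + 13×60 + 53) × 30 + 12 = 133002.
Real time: 133002 / (30000/1001) = 22189167/5000 s.
Target frame: (22189167/5000) × (60) = 66567501/250 ≈ 266270.004 → 266270.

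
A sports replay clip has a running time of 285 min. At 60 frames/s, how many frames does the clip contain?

1026000 frames

285 min = 17100 s.
Frames = 17100 × 60 = 1026000.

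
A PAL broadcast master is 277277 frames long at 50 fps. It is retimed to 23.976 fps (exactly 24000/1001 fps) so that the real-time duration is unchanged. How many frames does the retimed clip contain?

Target frames = source frames × (target rate / source rate) = 277277 × (24000/1001)/(50) = 277277 × 480/1001 = 132960.

132960 frames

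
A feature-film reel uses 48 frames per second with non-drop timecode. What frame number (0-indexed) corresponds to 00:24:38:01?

Total seconds to the label: (0 × 3600 + 24 × 60 + 38) = 1478.
Frame index = 1478 × 48 + 1 = 70945.

frame 70945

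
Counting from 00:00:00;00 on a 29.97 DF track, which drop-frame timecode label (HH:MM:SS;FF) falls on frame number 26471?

Ten DF minutes hold 17982 frames, so frame 26471 lies in block 1 (frames 17982–35963) with 8489 frames into that block.
The block's first minute is 1800 frames and the rest 1798 each; 8489 frames reaches minute 4, so 1 × 18 + 4 × 2 = 26 labels have been skipped so far.
Adding those back, label number 26471 + 26 = 26497 at 30 labels/s is 883 s + 7 f = 0 h 14 min 43 s frame 7, i.e. 00:14:43;07.

00:14:43;07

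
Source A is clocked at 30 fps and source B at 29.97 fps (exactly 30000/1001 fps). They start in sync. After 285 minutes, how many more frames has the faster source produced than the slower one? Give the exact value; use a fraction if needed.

513000/1001 frames

285 min = 17100 s.
A emits 30 × 17100 = 513000 frames; B emits 30000/1001 × 17100 = 513000000/1001.
Difference = 513000/1001 frames (≈ 512.4875); B is behind A.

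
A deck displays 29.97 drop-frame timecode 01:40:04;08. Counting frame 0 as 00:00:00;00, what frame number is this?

Complete 10-minute blocks: 10, each 17982 frames → 179820.
Remaining 0 whole minutes in the current block: 0 frames.
Within the current minute: 4 × 30 + 8 = 128. Total = 179820 + 0 + 128 = 179948.

179948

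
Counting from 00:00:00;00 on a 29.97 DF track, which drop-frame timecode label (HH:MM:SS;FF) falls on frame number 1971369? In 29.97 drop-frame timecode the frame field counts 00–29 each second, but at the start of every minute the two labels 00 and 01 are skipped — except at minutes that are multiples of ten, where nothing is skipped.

Ten DF minutes hold 17982 frames, so frame 1971369 lies in block 109 (frames 1960038–1978019) with 11331 frames into that block.
The block's first minute is 1800 frames and the rest 1798 each; 11331 frames reaches minute 6, so 109 × 18 + 6 × 2 = 1974 labels have been skipped so far.
Adding those back, label number 1971369 + 1974 = 1973343 at 30 labels/s is 65778 s + 3 f = 18 h 16 min 18 s frame 3, i.e. 18:16:18;03.

18:16:18;03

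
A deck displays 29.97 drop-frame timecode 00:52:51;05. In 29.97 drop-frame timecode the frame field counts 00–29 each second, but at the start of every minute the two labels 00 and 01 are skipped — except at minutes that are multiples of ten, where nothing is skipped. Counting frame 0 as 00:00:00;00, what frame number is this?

95041

Complete 10-minute blocks: 5, each 17982 frames → 89910.
Remaining 2 whole minutes in the current block: 1800 + 1 × 1798 = 3598 frames.
Within the current minute: 51 × 30 + 5 − 2 = 1533 (labels ;00/;01 skipped at this minute). Total = 89910 + 3598 + 1533 = 95041.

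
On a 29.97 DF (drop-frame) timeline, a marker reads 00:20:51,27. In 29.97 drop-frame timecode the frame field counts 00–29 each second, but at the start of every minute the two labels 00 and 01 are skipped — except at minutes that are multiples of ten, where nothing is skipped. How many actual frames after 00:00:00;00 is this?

37521

As if non-drop at 30 labels/s: (0 × 3600 + 20 × 60 + 51) × 30 + 27 = 37557.
Minute boundaries passed: 20; those not divisible by 10: 20 − 2 = 18; dropped labels = 2 × 18 = 36.
Actual frame index = 37557 − 36 = 37521.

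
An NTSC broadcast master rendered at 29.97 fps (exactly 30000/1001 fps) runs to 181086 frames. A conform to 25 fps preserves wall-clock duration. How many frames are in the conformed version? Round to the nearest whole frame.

Frames at target rate = 181086 × (25) / (30000/1001) = 30211181/200 ≈ 151055.905.
Nearest whole frame: 151056.

151056 frames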